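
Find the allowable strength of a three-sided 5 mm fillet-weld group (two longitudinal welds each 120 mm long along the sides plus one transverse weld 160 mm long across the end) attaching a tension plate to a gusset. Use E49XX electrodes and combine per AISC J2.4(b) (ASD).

R_n/Ω ≈ 231 kN

E49XX → F_EXX = 490 MPa.
t_e = 0.707 × 5 = 3.535 mm.
R_nwl = 0.6 × 490 × 3.535 × 240 × 10⁻³ = 249.4 kN (longitudinal, 2 welds).
R_nwt = 0.6 × 490 × 3.535 × 160 × 10⁻³ = 166.3 kN (transverse, base value).
(i) R_nwl + R_nwt = 415.7 kN; (ii) 0.85 R_nwl + 1.5 R_nwt = 461.4 kN.
R_n = max = 461.4 kN [governs: (ii)]; R_n/Ω = 230.7 kN.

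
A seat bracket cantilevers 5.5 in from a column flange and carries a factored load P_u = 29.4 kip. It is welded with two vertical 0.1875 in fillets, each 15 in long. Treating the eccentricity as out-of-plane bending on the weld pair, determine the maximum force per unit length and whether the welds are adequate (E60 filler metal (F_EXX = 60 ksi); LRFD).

L_w = 2 × 15 = 30 in; section modulus (unit throat) S = 2 × L²/6 = 75 in².
Direct shear f_v = P/L_w = 29.4/30 = 0.98 kip/in.
Moment M = P × e = 29.4 × 5.5 = 161.7 kip·in; bending f_b = M/S = 2.156 kip/in.
f_max = √(f_v² + f_b²) = √(0.98² + 2.156²) = 2.368 kip/in.
φr_n = 0.75 × 0.6 × 60 × (0.707 × 0.1875) = 3.579 kip/in → adequate.

f_max ≈ 2.37 kip/in; adequate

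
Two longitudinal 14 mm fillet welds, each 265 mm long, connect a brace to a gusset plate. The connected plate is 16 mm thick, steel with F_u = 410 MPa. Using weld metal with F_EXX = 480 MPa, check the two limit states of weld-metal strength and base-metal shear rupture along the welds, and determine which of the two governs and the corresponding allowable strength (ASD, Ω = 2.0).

R_n/Ω ≈ 755 kN (weld metal governs)

t_e = 0.707 × 14 = 9.898 mm; L = 530 mm.
Weld metal: R_n/Ω = (1/2.0) × 0.6 × 480 × 9.898 × 530 × 10⁻³ = 755.4 kN.
Base metal (shear rupture): R_n/Ω = (1/2.0) × 0.6 × 410 × 16 × 530 × 10⁻³ = 1043 kN.
Governing: weld metal.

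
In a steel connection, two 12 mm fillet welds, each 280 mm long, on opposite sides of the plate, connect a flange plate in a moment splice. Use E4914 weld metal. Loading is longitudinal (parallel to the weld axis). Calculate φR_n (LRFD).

E49XX → F_EXX = 490 MPa.
Effective throat t_e = 0.707 × 12 = 8.484 mm.
Total length L = 560 mm; A_we = 8.484 × 560 = 4751 mm².
F_nw = 0.6 F_EXX = 0.6 × 490 = 294 MPa.
φR_n = 0.75 × 294 × 4751 × 10⁻³ = 1048 kN.

φR_n ≈ 1050 kN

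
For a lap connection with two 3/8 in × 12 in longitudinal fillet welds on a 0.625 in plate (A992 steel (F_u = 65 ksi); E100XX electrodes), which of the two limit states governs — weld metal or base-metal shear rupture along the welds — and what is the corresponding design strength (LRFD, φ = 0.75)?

φR_n ≈ 286 kips (weld metal governs)

E100XX → F_EXX = 100 ksi.
t_e = 0.707 × 0.375 = 0.2651 in; L = 24 in.
Weld metal: φR_n = 0.75 × 0.6 × 100 × 0.2651 × 24 = 286.3 kips.
Base metal (shear rupture): φR_n = 0.75 × 0.6 × 65 × 0.625 × 24 = 438.8 kips.
Governing: weld metal.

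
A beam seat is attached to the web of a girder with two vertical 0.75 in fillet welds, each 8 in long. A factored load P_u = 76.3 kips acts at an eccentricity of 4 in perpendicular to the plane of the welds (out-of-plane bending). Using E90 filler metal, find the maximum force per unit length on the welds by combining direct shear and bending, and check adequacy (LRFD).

E90XX → F_EXX = 90 ksi.
L_w = 2 × 8 = 16 in; section modulus (unit throat) S = 2 × L²/6 = 21.33 in².
Direct shear f_v = P/L_w = 76.3/16 = 4.769 kip/in.
Moment M = P × e = 76.3 × 4 = 305.2 kip·in; bending f_b = M/S = 14.31 kip/in.
f_max = √(f_v² + f_b²) = √(4.769² + 14.31²) = 15.08 kip/in.
φr_n = 0.75 × 0.6 × 90 × (0.707 × 0.75) = 21.48 kip/in → adequate.

f_max ≈ 15.1 kip/in; adequate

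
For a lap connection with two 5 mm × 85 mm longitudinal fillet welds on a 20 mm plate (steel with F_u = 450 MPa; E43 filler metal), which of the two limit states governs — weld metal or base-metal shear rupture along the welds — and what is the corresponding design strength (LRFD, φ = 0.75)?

φR_n ≈ 116 kN (weld metal governs)

E43XX → F_EXX = 430 MPa.
t_e = 0.707 × 5 = 3.535 mm; L = 170 mm.
Weld metal: φR_n = 0.75 × 0.6 × 430 × 3.535 × 170 × 10⁻³ = 116.3 kN.
Base metal (shear rupture): φR_n = 0.75 × 0.6 × 450 × 20 × 170 × 10⁻³ = 688.5 kN.
Governing: weld metal.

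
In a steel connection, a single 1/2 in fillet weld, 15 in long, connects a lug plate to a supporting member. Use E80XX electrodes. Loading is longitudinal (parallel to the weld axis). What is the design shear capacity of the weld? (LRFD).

φR_n ≈ 191 kip

E80XX → F_EXX = 80 ksi.
Effective throat t_e = 0.707 × 0.5 = 0.3535 in.
Total length L = 15 in; A_we = 0.3535 × 15 = 5.302 in².
F_nw = 0.6 F_EXX = 0.6 × 80 = 48 ksi.
φR_n = 0.75 × 48 × 5.302 = 190.9 kip.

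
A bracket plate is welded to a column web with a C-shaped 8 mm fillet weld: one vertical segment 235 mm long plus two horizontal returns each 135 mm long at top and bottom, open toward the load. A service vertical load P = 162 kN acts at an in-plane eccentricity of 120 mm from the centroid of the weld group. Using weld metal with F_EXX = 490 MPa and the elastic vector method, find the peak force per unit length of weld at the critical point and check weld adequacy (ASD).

f_max ≈ 763 N/mm; adequate

Total weld length L_w = 505 mm. Treat welds as unit-width lines.
Centroid: x̄ = 2×135×67.5 / 505 = 36.09 mm from the vertical weld.
Polar moment about centroid: J = I_x + I_y = [235³/12 + 2×135×117.5²] + [235×36.09² + 2(135³/12 + 135×31.41²)] = 5792000 mm³.
Direct shear f_v = P/L_w = 162×10³ / 505 = 320.8 N/mm (vertical).
Torsion M = P·e = 162×10³ × 120 = 19440000 N·mm.
Critical point at (x, y) = (98.91, 117.5) from centroid. f_tx = M·y/J = 394.4 N/mm; f_ty = M·x/J = 332 N/mm.
Resultant f_max = √[f_tx² + (f_v + f_ty)²] = √[394.4² + (320.8 + 332)²] = 762.7 N/mm.
Capacity per unit length: r_n/Ω = (1/2.0) × 0.6 × 490 × (0.707 × 8) = 831.4 N/mm.
762.7 ≤ 831.4 → adequate.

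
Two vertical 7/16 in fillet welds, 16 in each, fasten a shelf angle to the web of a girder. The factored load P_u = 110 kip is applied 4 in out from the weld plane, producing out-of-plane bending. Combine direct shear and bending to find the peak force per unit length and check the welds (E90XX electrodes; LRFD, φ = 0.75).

f_max ≈ 6.2 kip/in; adequate

E90XX → F_EXX = 90 ksi.
L_w = 2 × 16 = 32 in; section modulus (unit throat) S = 2 × L²/6 = 85.33 in².
Direct shear f_v = P/L_w = 110/32 = 3.438 kip/in.
Moment M = P × e = 110 × 4 = 440 kip·in; bending f_b = M/S = 5.156 kip/in.
f_max = √(f_v² + f_b²) = √(3.438² + 5.156²) = 6.197 kip/in.
φr_n = 0.75 × 0.6 × 90 × (0.707 × 0.4375) = 12.53 kip/in → adequate.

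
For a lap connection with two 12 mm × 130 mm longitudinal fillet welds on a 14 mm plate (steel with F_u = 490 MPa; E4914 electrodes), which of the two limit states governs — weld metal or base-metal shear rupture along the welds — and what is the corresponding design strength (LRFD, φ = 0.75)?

φR_n ≈ 486 kN (weld metal governs)

E49XX → F_EXX = 490 MPa.
t_e = 0.707 × 12 = 8.484 mm; L = 260 mm.
Weld metal: φR_n = 0.75 × 0.6 × 490 × 8.484 × 260 × 10⁻³ = 486.4 kN.
Base metal (shear rupture): φR_n = 0.75 × 0.6 × 490 × 14 × 260 × 10⁻³ = 802.6 kN.
Governing: weld metal.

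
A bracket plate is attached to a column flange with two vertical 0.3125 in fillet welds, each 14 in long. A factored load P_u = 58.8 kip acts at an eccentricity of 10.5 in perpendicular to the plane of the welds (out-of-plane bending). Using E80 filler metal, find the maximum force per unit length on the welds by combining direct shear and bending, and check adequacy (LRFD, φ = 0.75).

f_max ≈ 9.68 kip/in; NOT adequate

E80XX → F_EXX = 80 ksi.
L_w = 2 × 14 = 28 in; section modulus (unit throat) S = 2 × L²/6 = 65.33 in².
Direct shear f_v = P/L_w = 58.8/28 = 2.1 kip/in.
Moment M = P × e = 58.8 × 10.5 = 617.4 kip·in; bending f_b = M/S = 9.45 kip/in.
f_max = √(f_v² + f_b²) = √(2.1² + 9.45²) = 9.681 kip/in.
φr_n = 0.75 × 0.6 × 80 × (0.707 × 0.3125) = 7.954 kip/in → NOT adequate.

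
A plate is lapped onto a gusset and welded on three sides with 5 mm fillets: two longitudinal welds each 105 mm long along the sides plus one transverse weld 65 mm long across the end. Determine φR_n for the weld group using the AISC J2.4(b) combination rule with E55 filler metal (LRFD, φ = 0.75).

φR_n ≈ 241 kN

E55XX → F_EXX = 550 MPa.
t_e = 0.707 × 5 = 3.535 mm.
R_nwl = 0.6 × 550 × 3.535 × 210 × 10⁻³ = 245 kN (longitudinal, 2 welds).
R_nwt = 0.6 × 550 × 3.535 × 65 × 10⁻³ = 75.83 kN (transverse, base value).
(i) R_nwl + R_nwt = 320.8 kN; (ii) 0.85 R_nwl + 1.5 R_nwt = 322 kN.
R_n = max = 322 kN [governs: (ii)]; φR_n = 241.5 kN.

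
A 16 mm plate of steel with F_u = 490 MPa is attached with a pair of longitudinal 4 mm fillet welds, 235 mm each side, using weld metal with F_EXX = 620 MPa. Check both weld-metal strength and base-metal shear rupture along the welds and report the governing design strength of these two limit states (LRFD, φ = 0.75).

φR_n ≈ 371 kN (weld metal governs)

t_e = 0.707 × 4 = 2.828 mm; L = 470 mm.
Weld metal: φR_n = 0.75 × 0.6 × 620 × 2.828 × 470 × 10⁻³ = 370.8 kN.
Base metal (shear rupture): φR_n = 0.75 × 0.6 × 490 × 16 × 470 × 10⁻³ = 1658 kN.
Governing: weld metal.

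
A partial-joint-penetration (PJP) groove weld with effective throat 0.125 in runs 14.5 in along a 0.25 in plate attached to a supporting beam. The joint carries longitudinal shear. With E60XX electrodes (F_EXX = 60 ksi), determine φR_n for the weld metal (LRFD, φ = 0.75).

Effective throat (given) t_e = 0.125 in.
A_we = 0.125 × 14.5 = 1.812 in².
F_nw = 0.6 F_EXX = 36 ksi.
φR_n = 0.75 × 36 × 1.812 = 48.94 kip.

φR_n ≈ 48.9 kip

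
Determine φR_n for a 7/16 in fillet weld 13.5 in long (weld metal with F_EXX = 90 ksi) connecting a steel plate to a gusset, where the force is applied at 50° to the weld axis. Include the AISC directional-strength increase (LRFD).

t_e = 0.707 × 0.4375 = 0.3093 in; A_we = 0.3093 × 13.5 = 4.176 in².
Directional factor: 1.0 + 0.5 sin^1.5(50°) = 1.335.
F_nw = 0.6 × 90 × 1.335 = 72.1 ksi.
φR_n = 0.75 × 72.1 × 4.176 = 225.8 kips.

φR_n ≈ 226 kips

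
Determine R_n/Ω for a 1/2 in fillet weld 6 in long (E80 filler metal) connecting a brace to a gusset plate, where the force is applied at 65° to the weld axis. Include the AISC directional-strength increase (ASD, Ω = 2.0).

R_n/Ω ≈ 72.9 kips

E80XX → F_EXX = 80 ksi.
t_e = 0.707 × 0.5 = 0.3535 in; A_we = 0.3535 × 6 = 2.121 in².
Directional factor: 1.0 + 0.5 sin^1.5(65°) = 1.431.
F_nw = 0.6 × 80 × 1.431 = 68.71 ksi.
R_n/Ω = (68.71 × 2.121) / 2.0 = 72.86 kips.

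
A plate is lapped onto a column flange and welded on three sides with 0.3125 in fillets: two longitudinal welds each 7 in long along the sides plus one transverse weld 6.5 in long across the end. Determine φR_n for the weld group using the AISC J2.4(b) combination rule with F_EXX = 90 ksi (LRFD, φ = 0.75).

t_e = 0.707 × 0.3125 = 0.2209 in.
R_nwl = 0.6 × 90 × 0.2209 × 14 = 167 kips (longitudinal, 2 welds).
R_nwt = 0.6 × 90 × 0.2209 × 6.5 = 77.55 kips (transverse, base value).
(i) R_nwl + R_nwt = 244.6 kips; (ii) 0.85 R_nwl + 1.5 R_nwt = 258.3 kips.
R_n = max = 258.3 kips [governs: (ii)]; φR_n = 193.7 kips.

φR_n ≈ 194 kips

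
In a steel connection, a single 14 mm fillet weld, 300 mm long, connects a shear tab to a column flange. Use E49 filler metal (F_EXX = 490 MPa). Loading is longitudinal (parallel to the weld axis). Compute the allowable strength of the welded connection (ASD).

Effective throat t_e = 0.707 × 14 = 9.898 mm.
Total length L = 300 mm; A_we = 9.898 × 300 = 2969 mm².
F_nw = 0.6 F_EXX = 0.6 × 490 = 294 MPa.
R_n = 294 × 2969 × 10⁻³ = 873 kN; R_n/Ω = 873/2.0 = 436.5 kN.

R_n/Ω ≈ 437 kN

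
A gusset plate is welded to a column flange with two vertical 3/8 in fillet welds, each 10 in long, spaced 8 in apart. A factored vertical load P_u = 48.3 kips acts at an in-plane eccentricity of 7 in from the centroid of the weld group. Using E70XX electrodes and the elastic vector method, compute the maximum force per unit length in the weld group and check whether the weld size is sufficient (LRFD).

E70XX → F_EXX = 70 ksi.
Total weld length L_w = 20 in. Treat welds as unit-width lines.
Polar moment about centroid: J = 2[d³/12 + d(b/2)²] = 2[10³/12 + 10×4²] = 486.7 in³.
Direct shear f_v = P/L_w = 48.3 / 20 = 2.415 kip/in (vertical).
Torsion M = P·e = 48.3 × 7 = 338.1 kip·in.
Critical point at (x, y) = (4, 5) from centroid. f_tx = M·y/J = 3.474 kip/in; f_ty = M·x/J = 2.779 kip/in.
Resultant f_max = √[f_tx² + (f_v + f_ty)²] = √[3.474² + (2.415 + 2.779)²] = 6.248 kip/in.
Capacity per unit length: φr_n = 0.75 × 0.6 × 70 × (0.707 × 0.375) = 8.351 kip/in.
6.248 ≤ 8.351 → adequate.

f_max ≈ 6.25 kip/in; adequate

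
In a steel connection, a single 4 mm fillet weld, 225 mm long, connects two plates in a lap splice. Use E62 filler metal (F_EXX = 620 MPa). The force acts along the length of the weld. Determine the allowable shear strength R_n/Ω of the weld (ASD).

R_n/Ω ≈ 118 kN

Effective throat t_e = 0.707 × 4 = 2.828 mm.
Total length L = 225 mm; A_we = 2.828 × 225 = 636.3 mm².
F_nw = 0.6 F_EXX = 0.6 × 620 = 372 MPa.
R_n = 372 × 636.3 × 10⁻³ = 236.7 kN; R_n/Ω = 236.7/2.0 = 118.4 kN.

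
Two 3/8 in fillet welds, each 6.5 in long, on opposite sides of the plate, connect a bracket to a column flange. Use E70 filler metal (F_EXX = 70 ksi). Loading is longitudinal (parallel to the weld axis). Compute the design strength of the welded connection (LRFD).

Effective throat t_e = 0.707 × 0.375 = 0.2651 in.
Total length L = 13 in; A_we = 0.2651 × 13 = 3.447 in².
F_nw = 0.6 F_EXX = 0.6 × 70 = 42 ksi.
φR_n = 0.75 × 42 × 3.447 = 108.6 kip.

φR_n ≈ 109 kip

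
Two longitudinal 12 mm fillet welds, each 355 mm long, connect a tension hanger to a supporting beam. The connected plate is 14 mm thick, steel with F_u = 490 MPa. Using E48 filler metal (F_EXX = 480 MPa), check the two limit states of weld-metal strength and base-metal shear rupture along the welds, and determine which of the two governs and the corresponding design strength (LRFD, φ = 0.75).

t_e = 0.707 × 12 = 8.484 mm; L = 710 mm.
Weld metal: φR_n = 0.75 × 0.6 × 480 × 8.484 × 710 × 10⁻³ = 1301 kN.
Base metal (shear rupture): φR_n = 0.75 × 0.6 × 490 × 14 × 710 × 10⁻³ = 2192 kN.
Governing: weld metal.

φR_n ≈ 1300 kN (weld metal governs)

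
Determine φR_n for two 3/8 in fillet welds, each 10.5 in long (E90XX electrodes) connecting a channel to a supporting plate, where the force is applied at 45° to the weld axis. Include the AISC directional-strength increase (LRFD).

E90XX → F_EXX = 90 ksi.
t_e = 0.707 × 0.375 = 0.2651 in; A_we = 0.2651 × 21 = 5.568 in².
Directional factor: 1.0 + 0.5 sin^1.5(45°) = 1.297.
F_nw = 0.6 × 90 × 1.297 = 70.05 ksi.
φR_n = 0.75 × 70.05 × 5.568 = 292.5 kips.

φR_n ≈ 293 kips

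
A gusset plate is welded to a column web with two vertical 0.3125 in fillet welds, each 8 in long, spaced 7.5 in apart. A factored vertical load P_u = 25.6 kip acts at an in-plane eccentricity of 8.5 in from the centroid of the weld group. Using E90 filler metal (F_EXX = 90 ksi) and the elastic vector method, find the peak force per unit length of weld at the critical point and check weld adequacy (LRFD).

Total weld length L_w = 16 in. Treat welds as unit-width lines.
Polar moment about centroid: J = 2[d³/12 + d(b/2)²] = 2[8³/12 + 8×3.75²] = 310.3 in³.
Direct shear f_v = P/L_w = 25.6 / 16 = 1.6 kip/in (vertical).
Torsion M = P·e = 25.6 × 8.5 = 217.6 kip·in.
Critical point at (x, y) = (3.75, 4) from centroid. f_tx = M·y/J = 2.805 kip/in; f_ty = M·x/J = 2.629 kip/in.
Resultant f_max = √[f_tx² + (f_v + f_ty)²] = √[2.805² + (1.6 + 2.629)²] = 5.075 kip/in.
Capacity per unit length: φr_n = 0.75 × 0.6 × 90 × (0.707 × 0.3125) = 8.948 kip/in.
5.075 ≤ 8.948 → adequate.

f_max ≈ 5.07 kip/in; adequate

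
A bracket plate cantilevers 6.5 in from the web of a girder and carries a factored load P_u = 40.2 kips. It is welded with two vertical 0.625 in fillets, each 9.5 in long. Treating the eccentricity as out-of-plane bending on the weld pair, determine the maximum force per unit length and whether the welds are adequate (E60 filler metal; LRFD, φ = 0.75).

f_max ≈ 8.94 kip/in; adequate

E60XX → F_EXX = 60 ksi.
L_w = 2 × 9.5 = 19 in; section modulus (unit throat) S = 2 × L²/6 = 30.08 in².
Direct shear f_v = P/L_w = 40.2/19 = 2.116 kip/in.
Moment M = P × e = 40.2 × 6.5 = 261.3 kip·in; bending f_b = M/S = 8.686 kip/in.
f_max = √(f_v² + f_b²) = √(2.116² + 8.686²) = 8.94 kip/in.
φr_n = 0.75 × 0.6 × 60 × (0.707 × 0.625) = 11.93 kip/in → adequate.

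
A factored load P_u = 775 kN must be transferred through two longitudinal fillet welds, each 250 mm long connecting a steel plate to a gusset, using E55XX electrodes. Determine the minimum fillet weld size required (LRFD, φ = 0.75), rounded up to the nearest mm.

w = 9 mm

E55XX → F_EXX = 550 MPa.
Total weld length L = 500 mm.
Required throat t_e = P_u / (φ × 0.6 F_EXX × L) = 775 / (0.75 × 0.6 × 550 × 500 × 10⁻³) = 6.263 mm.
Required leg w = t_e / 0.707 = 8.858 mm → use 9 mm.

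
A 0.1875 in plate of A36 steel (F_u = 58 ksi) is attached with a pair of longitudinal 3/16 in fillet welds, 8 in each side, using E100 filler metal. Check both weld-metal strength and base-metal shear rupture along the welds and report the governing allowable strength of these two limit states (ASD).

R_n/Ω ≈ 52.2 kip (base-metal shear rupture governs)

E100XX → F_EXX = 100 ksi.
t_e = 0.707 × 0.1875 = 0.1326 in; L = 16 in.
Weld metal: R_n/Ω = (1/2.0) × 0.6 × 100 × 0.1326 × 16 = 63.63 kip.
Base metal (shear rupture): R_n/Ω = (1/2.0) × 0.6 × 58 × 0.1875 × 16 = 52.2 kip.
Governing: base-metal shear rupture.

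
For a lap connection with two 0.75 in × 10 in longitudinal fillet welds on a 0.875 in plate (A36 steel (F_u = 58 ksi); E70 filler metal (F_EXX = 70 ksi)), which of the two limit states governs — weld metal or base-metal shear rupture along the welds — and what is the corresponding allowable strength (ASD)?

t_e = 0.707 × 0.75 = 0.5302 in; L = 20 in.
Weld metal: R_n/Ω = (1/2.0) × 0.6 × 70 × 0.5302 × 20 = 222.7 kips.
Base metal (shear rupture): R_n/Ω = (1/2.0) × 0.6 × 58 × 0.875 × 20 = 304.5 kips.
Governing: weld metal.

R_n/Ω ≈ 223 kips (weld metal governs)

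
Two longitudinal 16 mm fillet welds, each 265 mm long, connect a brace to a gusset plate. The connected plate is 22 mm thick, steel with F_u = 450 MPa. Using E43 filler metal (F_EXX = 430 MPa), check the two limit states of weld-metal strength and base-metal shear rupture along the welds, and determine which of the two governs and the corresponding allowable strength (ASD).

t_e = 0.707 × 16 = 11.31 mm; L = 530 mm.
Weld metal: R_n/Ω = (1/2.0) × 0.6 × 430 × 11.31 × 530 × 10⁻³ = 773.4 kN.
Base metal (shear rupture): R_n/Ω = (1/2.0) × 0.6 × 450 × 22 × 530 × 10⁻³ = 1574 kN.
Governing: weld metal.

R_n/Ω ≈ 773 kN (weld metal governs)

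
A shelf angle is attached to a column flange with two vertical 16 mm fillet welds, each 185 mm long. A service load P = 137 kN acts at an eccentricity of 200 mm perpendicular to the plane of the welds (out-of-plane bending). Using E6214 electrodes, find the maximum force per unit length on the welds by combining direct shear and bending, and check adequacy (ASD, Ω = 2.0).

f_max ≈ 2430 N/mm; NOT adequate

E62XX → F_EXX = 620 MPa.
L_w = 2 × 185 = 370 mm; section modulus (unit throat) S = 2 × L²/6 = 11410 mm².
Direct shear f_v = P/L_w = 137×10³/370 = 370.3 N/mm.
Moment M = P × e = 137×10³ × 200 = 27400000 N·mm; bending f_b = M/S = 2402 N/mm.
f_max = √(f_v² + f_b²) = √(370.3² + 2402²) = 2430 N/mm.
r_n/Ω = (1/2.0) × 0.6 × 620 × (0.707 × 16) = 2104 N/mm → NOT adequate.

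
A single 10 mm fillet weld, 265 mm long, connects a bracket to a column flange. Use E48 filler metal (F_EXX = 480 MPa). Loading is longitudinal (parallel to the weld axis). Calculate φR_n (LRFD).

Effective throat t_e = 0.707 × 10 = 7.07 mm.
Total length L = 265 mm; A_we = 7.07 × 265 = 1874 mm².
F_nw = 0.6 F_EXX = 0.6 × 480 = 288 MPa.
φR_n = 0.75 × 288 × 1874 × 10⁻³ = 404.7 kN.

φR_n ≈ 405 kN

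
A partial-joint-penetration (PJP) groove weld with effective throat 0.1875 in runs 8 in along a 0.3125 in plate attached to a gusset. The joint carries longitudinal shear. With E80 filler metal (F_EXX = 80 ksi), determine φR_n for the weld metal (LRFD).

φR_n ≈ 54 kips

Effective throat (given) t_e = 0.1875 in.
A_we = 0.1875 × 8 = 1.5 in².
F_nw = 0.6 F_EXX = 48 ksi.
φR_n = 0.75 × 48 × 1.5 = 54 kips.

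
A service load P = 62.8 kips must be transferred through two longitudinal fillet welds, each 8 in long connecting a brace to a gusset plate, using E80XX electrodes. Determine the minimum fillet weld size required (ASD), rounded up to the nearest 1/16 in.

w = 1/4 in

E80XX → F_EXX = 80 ksi.
Total weld length L = 16 in.
Required throat t_e = P × Ω / (0.6 F_EXX × L) = 62.8 × 2.0 / (0.6 × 80 × 16) = 0.1635 in.
Required leg w = t_e / 0.707 = 0.2313 in → use 1/4 in.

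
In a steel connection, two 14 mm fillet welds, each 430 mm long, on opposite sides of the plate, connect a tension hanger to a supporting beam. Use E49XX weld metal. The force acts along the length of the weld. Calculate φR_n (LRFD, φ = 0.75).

φR_n ≈ 1880 kN

E49XX → F_EXX = 490 MPa.
Effective throat t_e = 0.707 × 14 = 9.898 mm.
Total length L = 860 mm; A_we = 9.898 × 860 = 8512 mm².
F_nw = 0.6 F_EXX = 0.6 × 490 = 294 MPa.
φR_n = 0.75 × 294 × 8512 × 10⁻³ = 1877 kN.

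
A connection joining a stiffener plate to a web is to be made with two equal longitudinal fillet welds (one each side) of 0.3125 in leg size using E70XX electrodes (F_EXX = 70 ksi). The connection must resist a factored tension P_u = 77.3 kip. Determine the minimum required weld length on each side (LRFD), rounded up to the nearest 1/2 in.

L = 6 in on each side

Throat t_e = 0.707 × 0.3125 = 0.2209 in.
φr_n = 0.75 × 0.6 × 70 × 0.2209 = 6.96 kip/in.
L_req = P_u / φr_n = 77.3 / 6.96 = 11.11 in total.
Per side: 11.11 / 2 = 5.554 in.
Round up → use L = 6 in on each side.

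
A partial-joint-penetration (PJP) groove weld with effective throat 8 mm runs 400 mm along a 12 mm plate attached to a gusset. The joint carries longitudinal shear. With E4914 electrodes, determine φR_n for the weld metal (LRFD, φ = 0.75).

φR_n ≈ 706 kN

E49XX → F_EXX = 490 MPa.
Effective throat (given) t_e = 8 mm.
A_we = 8 × 400 = 3200 mm².
F_nw = 0.6 F_EXX = 294 MPa.
φR_n = 0.75 × 294 × 3200 × 10⁻³ = 705.6 kN.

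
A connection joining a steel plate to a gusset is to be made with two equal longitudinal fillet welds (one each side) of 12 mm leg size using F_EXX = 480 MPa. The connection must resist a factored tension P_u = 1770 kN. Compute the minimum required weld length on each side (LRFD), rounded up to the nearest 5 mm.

L = 485 mm on each side

Throat t_e = 0.707 × 12 = 8.484 mm.
φr_n = 0.75 × 0.6 × 480 × 8.484 × 10⁻³ = 1.833 kN/mm.
L_req = P_u / φr_n = 1770 / 1.833 = 965.9 mm total.
Per side: 965.9 / 2 = 482.9 mm.
Round up → use L = 485 mm on each side.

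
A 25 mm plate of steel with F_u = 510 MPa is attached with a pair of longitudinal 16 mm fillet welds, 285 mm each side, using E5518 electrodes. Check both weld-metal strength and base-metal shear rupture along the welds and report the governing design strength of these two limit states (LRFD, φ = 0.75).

E55XX → F_EXX = 550 MPa.
t_e = 0.707 × 16 = 11.31 mm; L = 570 mm.
Weld metal: φR_n = 0.75 × 0.6 × 550 × 11.31 × 570 × 10⁻³ = 1596 kN.
Base metal (shear rupture): φR_n = 0.75 × 0.6 × 510 × 25 × 570 × 10⁻³ = 3270 kN.
Governing: weld metal.

φR_n ≈ 1600 kN (weld metal governs)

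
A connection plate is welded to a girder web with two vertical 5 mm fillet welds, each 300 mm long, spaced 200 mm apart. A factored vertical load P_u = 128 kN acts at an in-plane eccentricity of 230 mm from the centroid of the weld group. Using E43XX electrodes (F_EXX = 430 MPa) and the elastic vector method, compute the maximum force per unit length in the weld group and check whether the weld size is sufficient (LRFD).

f_max ≈ 649 N/mm; adequate

Total weld length L_w = 600 mm. Treat welds as unit-width lines.
Polar moment about centroid: J = 2[d³/12 + d(b/2)²] = 2[300³/12 + 300×100²] = 10500000 mm³.
Direct shear f_v = P/L_w = 128×10³ / 600 = 213.3 N/mm (vertical).
Torsion M = P·e = 128×10³ × 230 = 29440000 N·mm.
Critical point at (x, y) = (100, 150) from centroid. f_tx = M·y/J = 420.6 N/mm; f_ty = M·x/J = 280.4 N/mm.
Resultant f_max = √[f_tx² + (f_v + f_ty)²] = √[420.6² + (213.3 + 280.4)²] = 648.6 N/mm.
Capacity per unit length: φr_n = 0.75 × 0.6 × 430 × (0.707 × 5) = 684 N/mm.
648.6 ≤ 684 → adequate.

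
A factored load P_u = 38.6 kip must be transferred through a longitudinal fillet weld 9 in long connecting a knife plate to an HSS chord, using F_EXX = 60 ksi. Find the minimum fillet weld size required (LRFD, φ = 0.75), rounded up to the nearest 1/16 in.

Total weld length L = 9 in.
Required throat t_e = P_u / (φ × 0.6 F_EXX × L) = 38.6 / (0.75 × 0.6 × 60 × 9) = 0.1588 in.
Required leg w = t_e / 0.707 = 0.2247 in → use 1/4 in.

w = 1/4 in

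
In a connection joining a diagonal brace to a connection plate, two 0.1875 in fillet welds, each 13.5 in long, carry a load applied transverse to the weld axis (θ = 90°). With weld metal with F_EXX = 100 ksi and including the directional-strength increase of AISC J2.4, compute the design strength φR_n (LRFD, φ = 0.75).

φR_n ≈ 242 kips

t_e = 0.707 × 0.1875 = 0.1326 in; A_we = 0.1326 × 27 = 3.579 in².
Directional factor: 1.0 + 0.5 sin^1.5(90°) = 1.5.
F_nw = 0.6 × 100 × 1.5 = 90 ksi.
φR_n = 0.75 × 90 × 3.579 = 241.6 kips.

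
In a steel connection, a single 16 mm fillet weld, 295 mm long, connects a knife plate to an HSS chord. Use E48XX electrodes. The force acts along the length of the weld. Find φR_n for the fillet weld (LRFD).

E48XX → F_EXX = 480 MPa.
Effective throat t_e = 0.707 × 16 = 11.31 mm.
Total length L = 295 mm; A_we = 11.31 × 295 = 3337 mm².
F_nw = 0.6 F_EXX = 0.6 × 480 = 288 MPa.
φR_n = 0.75 × 288 × 3337 × 10⁻³ = 720.8 kN.

φR_n ≈ 721 kN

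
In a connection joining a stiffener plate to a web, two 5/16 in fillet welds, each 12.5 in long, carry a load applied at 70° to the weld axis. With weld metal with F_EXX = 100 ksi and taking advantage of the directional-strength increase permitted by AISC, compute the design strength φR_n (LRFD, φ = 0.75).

t_e = 0.707 × 0.3125 = 0.2209 in; A_we = 0.2209 × 25 = 5.523 in².
Directional factor: 1.0 + 0.5 sin^1.5(70°) = 1.455.
F_nw = 0.6 × 100 × 1.455 = 87.33 ksi.
φR_n = 0.75 × 87.33 × 5.523 = 361.8 kip.

φR_n ≈ 362 kip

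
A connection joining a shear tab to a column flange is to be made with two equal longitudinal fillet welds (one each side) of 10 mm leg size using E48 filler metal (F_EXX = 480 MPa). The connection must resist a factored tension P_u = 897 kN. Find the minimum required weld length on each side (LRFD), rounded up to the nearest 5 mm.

L = 295 mm on each side

Throat t_e = 0.707 × 10 = 7.07 mm.
φr_n = 0.75 × 0.6 × 480 × 7.07 × 10⁻³ = 1.527 kN/mm.
L_req = P_u / φr_n = 897 / 1.527 = 587.4 mm total.
Per side: 587.4 / 2 = 293.7 mm.
Round up → use L = 295 mm on each side.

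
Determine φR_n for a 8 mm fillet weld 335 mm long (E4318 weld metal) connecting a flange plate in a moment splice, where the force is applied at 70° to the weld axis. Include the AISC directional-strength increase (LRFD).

φR_n ≈ 534 kN

E43XX → F_EXX = 430 MPa.
t_e = 0.707 × 8 = 5.656 mm; A_we = 5.656 × 335 = 1895 mm².
Directional factor: 1.0 + 0.5 sin^1.5(70°) = 1.455.
F_nw = 0.6 × 430 × 1.455 = 375.5 MPa.
φR_n = 0.75 × 375.5 × 1895 × 10⁻³ = 533.6 kN.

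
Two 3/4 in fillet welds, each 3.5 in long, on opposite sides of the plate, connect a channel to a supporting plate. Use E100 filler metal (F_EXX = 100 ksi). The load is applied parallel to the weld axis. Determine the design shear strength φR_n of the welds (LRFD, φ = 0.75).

φR_n ≈ 167 kips

Effective throat t_e = 0.707 × 0.75 = 0.5302 in.
Total length L = 7 in; A_we = 0.5302 × 7 = 3.712 in².
F_nw = 0.6 F_EXX = 0.6 × 100 = 60 ksi.
φR_n = 0.75 × 60 × 3.712 = 167 kips.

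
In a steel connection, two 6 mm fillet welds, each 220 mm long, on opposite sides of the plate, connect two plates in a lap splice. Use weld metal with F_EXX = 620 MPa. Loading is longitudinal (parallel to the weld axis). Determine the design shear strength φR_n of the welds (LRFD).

Effective throat t_e = 0.707 × 6 = 4.242 mm.
Total length L = 440 mm; A_we = 4.242 × 440 = 1866 mm².
F_nw = 0.6 F_EXX = 0.6 × 620 = 372 MPa.
φR_n = 0.75 × 372 × 1866 × 10⁻³ = 520.7 kN.

φR_n ≈ 521 kN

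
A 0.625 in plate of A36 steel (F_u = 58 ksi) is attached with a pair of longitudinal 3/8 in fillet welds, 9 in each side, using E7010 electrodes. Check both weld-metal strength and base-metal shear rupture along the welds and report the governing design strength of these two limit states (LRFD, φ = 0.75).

φR_n ≈ 150 kips (weld metal governs)

E70XX → F_EXX = 70 ksi.
t_e = 0.707 × 0.375 = 0.2651 in; L = 18 in.
Weld metal: φR_n = 0.75 × 0.6 × 70 × 0.2651 × 18 = 150.3 kips.
Base metal (shear rupture): φR_n = 0.75 × 0.6 × 58 × 0.625 × 18 = 293.6 kips.
Governing: weld metal.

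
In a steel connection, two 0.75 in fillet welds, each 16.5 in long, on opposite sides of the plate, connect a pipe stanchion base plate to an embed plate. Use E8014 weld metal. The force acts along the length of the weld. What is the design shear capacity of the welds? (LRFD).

E80XX → F_EXX = 80 ksi.
Effective throat t_e = 0.707 × 0.75 = 0.5302 in.
Total length L = 33 in; A_we = 0.5302 × 33 = 17.5 in².
F_nw = 0.6 F_EXX = 0.6 × 80 = 48 ksi.
φR_n = 0.75 × 48 × 17.5 = 629.9 kips.

φR_n ≈ 630 kips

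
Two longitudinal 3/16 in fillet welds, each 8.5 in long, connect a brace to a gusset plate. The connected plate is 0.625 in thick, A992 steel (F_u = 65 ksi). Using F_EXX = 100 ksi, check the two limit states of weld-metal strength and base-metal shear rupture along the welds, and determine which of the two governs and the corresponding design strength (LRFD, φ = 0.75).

φR_n ≈ 101 kip (weld metal governs)

t_e = 0.707 × 0.1875 = 0.1326 in; L = 17 in.
Weld metal: φR_n = 0.75 × 0.6 × 100 × 0.1326 × 17 = 101.4 kip.
Base metal (shear rupture): φR_n = 0.75 × 0.6 × 65 × 0.625 × 17 = 310.8 kip.
Governing: weld metal.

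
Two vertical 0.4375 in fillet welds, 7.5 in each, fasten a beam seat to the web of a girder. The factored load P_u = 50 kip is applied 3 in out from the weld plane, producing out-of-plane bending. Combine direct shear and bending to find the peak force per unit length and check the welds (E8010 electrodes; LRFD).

E80XX → F_EXX = 80 ksi.
L_w = 2 × 7.5 = 15 in; section modulus (unit throat) S = 2 × L²/6 = 18.75 in².
Direct shear f_v = P/L_w = 50/15 = 3.333 kip/in.
Moment M = P × e = 50 × 3 = 150 kip·in; bending f_b = M/S = 8 kip/in.
f_max = √(f_v² + f_b²) = √(3.333² + 8²) = 8.667 kip/in.
φr_n = 0.75 × 0.6 × 80 × (0.707 × 0.4375) = 11.14 kip/in → adequate.

f_max ≈ 8.67 kip/in; adequate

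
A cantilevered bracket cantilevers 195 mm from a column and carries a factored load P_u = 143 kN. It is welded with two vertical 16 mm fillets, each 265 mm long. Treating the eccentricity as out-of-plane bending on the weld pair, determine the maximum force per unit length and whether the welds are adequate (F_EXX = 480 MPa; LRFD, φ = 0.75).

L_w = 2 × 265 = 530 mm; section modulus (unit throat) S = 2 × L²/6 = 23410 mm².
Direct shear f_v = P/L_w = 143×10³/530 = 269.8 N/mm.
Moment M = P × e = 143×10³ × 195 = 27885000 N·mm; bending f_b = M/S = 1191 N/mm.
f_max = √(f_v² + f_b²) = √(269.8² + 1191²) = 1221 N/mm.
φr_n = 0.75 × 0.6 × 480 × (0.707 × 16) = 2443 N/mm → adequate.

f_max ≈ 1220 N/mm; adequate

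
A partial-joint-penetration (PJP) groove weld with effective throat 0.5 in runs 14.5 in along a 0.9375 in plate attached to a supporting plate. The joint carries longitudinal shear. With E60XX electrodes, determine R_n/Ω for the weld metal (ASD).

E60XX → F_EXX = 60 ksi.
Effective throat (given) t_e = 0.5 in.
A_we = 0.5 × 14.5 = 7.25 in².
F_nw = 0.6 F_EXX = 36 ksi.
R_n/Ω = (36 × 7.25) / 2.0 = 130.5 kip.

R_n/Ω ≈ 130 kip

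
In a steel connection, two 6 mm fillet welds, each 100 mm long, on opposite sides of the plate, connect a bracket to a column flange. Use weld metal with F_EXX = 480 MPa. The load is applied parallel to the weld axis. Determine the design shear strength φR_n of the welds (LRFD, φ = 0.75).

Effective throat t_e = 0.707 × 6 = 4.242 mm.
Total length L = 200 mm; A_we = 4.242 × 200 = 848.4 mm².
F_nw = 0.6 F_EXX = 0.6 × 480 = 288 MPa.
φR_n = 0.75 × 288 × 848.4 × 10⁻³ = 183.3 kN.

φR_n ≈ 183 kN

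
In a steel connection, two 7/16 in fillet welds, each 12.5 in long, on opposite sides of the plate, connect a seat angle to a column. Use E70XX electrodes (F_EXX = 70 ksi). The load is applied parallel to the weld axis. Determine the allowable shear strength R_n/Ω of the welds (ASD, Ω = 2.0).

Effective throat t_e = 0.707 × 0.4375 = 0.3093 in.
Total length L = 25 in; A_we = 0.3093 × 25 = 7.733 in².
F_nw = 0.6 F_EXX = 0.6 × 70 = 42 ksi.
R_n = 42 × 7.733 = 324.8 kips; R_n/Ω = 324.8/2.0 = 162.4 kips.

R_n/Ω ≈ 162 kips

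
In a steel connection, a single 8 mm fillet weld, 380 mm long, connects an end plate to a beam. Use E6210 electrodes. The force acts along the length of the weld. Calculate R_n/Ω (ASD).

R_n/Ω ≈ 400 kN

E62XX → F_EXX = 620 MPa.
Effective throat t_e = 0.707 × 8 = 5.656 mm.
Total length L = 380 mm; A_we = 5.656 × 380 = 2149 mm².
F_nw = 0.6 F_EXX = 0.6 × 620 = 372 MPa.
R_n = 372 × 2149 × 10⁻³ = 799.5 kN; R_n/Ω = 799.5/2.0 = 399.8 kN.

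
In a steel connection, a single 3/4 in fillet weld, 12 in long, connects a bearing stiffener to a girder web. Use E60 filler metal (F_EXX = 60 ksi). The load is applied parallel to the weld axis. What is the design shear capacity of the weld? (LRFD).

Effective throat t_e = 0.707 × 0.75 = 0.5302 in.
Total length L = 12 in; A_we = 0.5302 × 12 = 6.363 in².
F_nw = 0.6 F_EXX = 0.6 × 60 = 36 ksi.
φR_n = 0.75 × 36 × 6.363 = 171.8 kips.

φR_n ≈ 172 kips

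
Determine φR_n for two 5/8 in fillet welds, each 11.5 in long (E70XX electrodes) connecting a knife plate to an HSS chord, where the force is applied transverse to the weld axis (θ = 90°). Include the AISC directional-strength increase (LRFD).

φR_n ≈ 480 kips

E70XX → F_EXX = 70 ksi.
t_e = 0.707 × 0.625 = 0.4419 in; A_we = 0.4419 × 23 = 10.16 in².
Directional factor: 1.0 + 0.5 sin^1.5(90°) = 1.5.
F_nw = 0.6 × 70 × 1.5 = 63 ksi.
φR_n = 0.75 × 63 × 10.16 = 480.2 kips.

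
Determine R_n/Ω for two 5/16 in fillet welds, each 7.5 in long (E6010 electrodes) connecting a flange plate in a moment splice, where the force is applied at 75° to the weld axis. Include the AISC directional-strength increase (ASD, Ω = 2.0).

R_n/Ω ≈ 88 kip

E60XX → F_EXX = 60 ksi.
t_e = 0.707 × 0.3125 = 0.2209 in; A_we = 0.2209 × 15 = 3.314 in².
Directional factor: 1.0 + 0.5 sin^1.5(75°) = 1.475.
F_nw = 0.6 × 60 × 1.475 = 53.09 ksi.
R_n/Ω = (53.09 × 3.314) / 2.0 = 87.97 kip.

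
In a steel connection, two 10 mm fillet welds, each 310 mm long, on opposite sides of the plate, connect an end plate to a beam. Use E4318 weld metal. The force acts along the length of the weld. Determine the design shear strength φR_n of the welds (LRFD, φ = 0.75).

φR_n ≈ 848 kN

E43XX → F_EXX = 430 MPa.
Effective throat t_e = 0.707 × 10 = 7.07 mm.
Total length L = 620 mm; A_we = 7.07 × 620 = 4383 mm².
F_nw = 0.6 F_EXX = 0.6 × 430 = 258 MPa.
φR_n = 0.75 × 258 × 4383 × 10⁻³ = 848.2 kN.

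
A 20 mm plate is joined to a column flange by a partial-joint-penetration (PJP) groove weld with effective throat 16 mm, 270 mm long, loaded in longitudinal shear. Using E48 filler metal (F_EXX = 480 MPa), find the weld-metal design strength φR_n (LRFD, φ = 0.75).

Effective throat (given) t_e = 16 mm.
A_we = 16 × 270 = 4320 mm².
F_nw = 0.6 F_EXX = 288 MPa.
φR_n = 0.75 × 288 × 4320 × 10⁻³ = 933.1 kN.

φR_n ≈ 933 kN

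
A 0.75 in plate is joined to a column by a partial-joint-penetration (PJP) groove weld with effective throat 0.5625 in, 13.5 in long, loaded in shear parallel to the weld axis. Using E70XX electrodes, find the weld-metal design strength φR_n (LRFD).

E70XX → F_EXX = 70 ksi.
Effective throat (given) t_e = 0.5625 in.
A_we = 0.5625 × 13.5 = 7.594 in².
F_nw = 0.6 F_EXX = 42 ksi.
φR_n = 0.75 × 42 × 7.594 = 239.2 kip.

φR_n ≈ 239 kip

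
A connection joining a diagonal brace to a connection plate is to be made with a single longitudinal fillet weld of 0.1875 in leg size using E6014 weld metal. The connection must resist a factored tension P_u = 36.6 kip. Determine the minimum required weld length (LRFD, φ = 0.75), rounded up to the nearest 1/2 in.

L = 10.5 in

E60XX → F_EXX = 60 ksi.
Throat t_e = 0.707 × 0.1875 = 0.1326 in.
φr_n = 0.75 × 0.6 × 60 × 0.1326 = 3.579 kip/in.
L_req = P_u / φr_n = 36.6 / 3.579 = 10.23 in total.
Round up → use L = 10.5 in.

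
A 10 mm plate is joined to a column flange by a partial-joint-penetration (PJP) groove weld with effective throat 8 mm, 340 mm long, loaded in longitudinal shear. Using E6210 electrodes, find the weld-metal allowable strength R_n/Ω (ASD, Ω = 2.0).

E62XX → F_EXX = 620 MPa.
Effective throat (given) t_e = 8 mm.
A_we = 8 × 340 = 2720 mm².
F_nw = 0.6 F_EXX = 372 MPa.
R_n/Ω = (372 × 2720) / 2.0 × 10⁻³ = 505.9 kN.

R_n/Ω ≈ 506 kN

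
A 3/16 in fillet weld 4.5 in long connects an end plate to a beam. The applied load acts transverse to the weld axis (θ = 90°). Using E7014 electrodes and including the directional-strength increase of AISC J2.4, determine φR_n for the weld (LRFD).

φR_n ≈ 28.2 kips

E70XX → F_EXX = 70 ksi.
t_e = 0.707 × 0.1875 = 0.1326 in; A_we = 0.1326 × 4.5 = 0.5965 in².
Directional factor: 1.0 + 0.5 sin^1.5(90°) = 1.5.
F_nw = 0.6 × 70 × 1.5 = 63 ksi.
φR_n = 0.75 × 63 × 0.5965 = 28.19 kips.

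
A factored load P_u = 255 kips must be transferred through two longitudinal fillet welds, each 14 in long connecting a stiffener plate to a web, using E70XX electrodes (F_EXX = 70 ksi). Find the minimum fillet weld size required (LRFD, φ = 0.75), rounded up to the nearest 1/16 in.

Total weld length L = 28 in.
Required throat t_e = P_u / (φ × 0.6 F_EXX × L) = 255 / (0.75 × 0.6 × 70 × 28) = 0.2891 in.
Required leg w = t_e / 0.707 = 0.4089 in → use 7/16 in.

w = 7/16 in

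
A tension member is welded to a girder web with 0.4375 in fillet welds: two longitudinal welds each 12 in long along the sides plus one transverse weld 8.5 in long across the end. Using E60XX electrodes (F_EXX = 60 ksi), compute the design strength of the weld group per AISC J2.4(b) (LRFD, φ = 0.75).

t_e = 0.707 × 0.4375 = 0.3093 in.
R_nwl = 0.6 × 60 × 0.3093 × 24 = 267.2 kip (longitudinal, 2 welds).
R_nwt = 0.6 × 60 × 0.3093 × 8.5 = 94.65 kip (transverse, base value).
(i) R_nwl + R_nwt = 361.9 kip; (ii) 0.85 R_nwl + 1.5 R_nwt = 369.1 kip.
R_n = max = 369.1 kip [governs: (ii)]; φR_n = 276.9 kip.

φR_n ≈ 277 kip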